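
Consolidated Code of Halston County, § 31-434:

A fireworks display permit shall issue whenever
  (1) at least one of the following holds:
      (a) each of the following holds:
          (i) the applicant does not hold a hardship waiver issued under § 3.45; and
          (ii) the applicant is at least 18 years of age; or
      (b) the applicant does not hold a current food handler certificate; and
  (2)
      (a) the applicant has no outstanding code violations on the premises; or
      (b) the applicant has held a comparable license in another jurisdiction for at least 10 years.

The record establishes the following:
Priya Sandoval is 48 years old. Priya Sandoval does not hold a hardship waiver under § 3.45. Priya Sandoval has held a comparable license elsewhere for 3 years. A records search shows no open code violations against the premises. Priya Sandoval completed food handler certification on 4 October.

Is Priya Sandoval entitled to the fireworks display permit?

Yes — granted.

(i) not (hardship waiver) — met.
(ii) age ≥ 18 — satisfied.
(a): T AND T → true.
(b) not (food handler cert.) — fails.
So (1) is satisfied (T OR F).
(a) no code violations — holds.
(b) prior license ≥ 10 yr — not satisfied.
(2) = T OR F = true.
Overall = T AND T = true.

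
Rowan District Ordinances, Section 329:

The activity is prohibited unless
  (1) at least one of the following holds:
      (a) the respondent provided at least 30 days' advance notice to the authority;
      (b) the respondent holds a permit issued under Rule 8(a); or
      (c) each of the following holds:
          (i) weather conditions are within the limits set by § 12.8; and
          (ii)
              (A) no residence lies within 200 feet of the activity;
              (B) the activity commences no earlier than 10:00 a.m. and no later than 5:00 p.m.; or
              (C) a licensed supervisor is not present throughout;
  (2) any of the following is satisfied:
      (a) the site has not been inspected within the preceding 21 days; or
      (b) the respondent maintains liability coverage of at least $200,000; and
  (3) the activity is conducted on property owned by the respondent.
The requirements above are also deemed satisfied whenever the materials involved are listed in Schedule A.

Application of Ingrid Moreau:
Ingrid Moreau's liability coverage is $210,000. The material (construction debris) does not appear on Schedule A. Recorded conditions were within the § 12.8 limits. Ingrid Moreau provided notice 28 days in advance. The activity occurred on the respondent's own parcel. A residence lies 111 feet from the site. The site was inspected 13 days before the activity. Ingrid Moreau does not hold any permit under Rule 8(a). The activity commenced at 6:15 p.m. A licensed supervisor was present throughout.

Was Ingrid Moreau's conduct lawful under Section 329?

No — unlawful.

(a) ≥30 days' notice — fails.
(b) holds permit — fails.
(i) weather ok — met.
(A) no residence in 200 ft — not satisfied.
(B) start within hours — not met.
(C) not (supervisor present) — not met.
(ii): F OR F OR F → false.
So (c) is not satisfied (T AND F).
(1) = F OR F OR F = false.
(a) not (site inspected) — not met.
(b) coverage ≥ $200,000 — met.
(2) = F OR T = true.
(3) own property — satisfied.
Overall = F AND T AND T = false.
Exception (Schedule A material) — not satisfied.
Result: main false OR exception false → false.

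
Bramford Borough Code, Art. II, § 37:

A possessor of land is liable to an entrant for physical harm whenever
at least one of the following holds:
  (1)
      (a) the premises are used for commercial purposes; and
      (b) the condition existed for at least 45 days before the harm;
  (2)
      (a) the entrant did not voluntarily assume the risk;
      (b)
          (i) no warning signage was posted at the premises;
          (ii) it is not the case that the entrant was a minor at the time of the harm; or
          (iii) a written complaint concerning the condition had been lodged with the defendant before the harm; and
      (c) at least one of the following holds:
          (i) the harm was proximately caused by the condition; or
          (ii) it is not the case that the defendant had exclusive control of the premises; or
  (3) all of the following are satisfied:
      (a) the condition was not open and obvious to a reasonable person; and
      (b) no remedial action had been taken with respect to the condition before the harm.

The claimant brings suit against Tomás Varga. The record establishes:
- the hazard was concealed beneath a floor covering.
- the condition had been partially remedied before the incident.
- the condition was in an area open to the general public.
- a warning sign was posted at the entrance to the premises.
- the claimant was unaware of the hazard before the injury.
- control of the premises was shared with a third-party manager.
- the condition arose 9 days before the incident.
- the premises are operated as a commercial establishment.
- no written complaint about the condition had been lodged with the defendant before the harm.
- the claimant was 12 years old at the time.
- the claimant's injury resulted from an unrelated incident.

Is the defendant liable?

No — not liable.

(a) commercial use — satisfied.
(b) condition ≥45 days old — fails.
So (1) is not satisfied (T AND F).
(a) no assumed risk — satisfied.
(i) no signage posted — fails.
(ii) not (entrant a minor) — fails.
(iii) complaint lodged — not met.
(b): F OR F OR F → false.
(i) proximate cause — not met.
(ii) not (exclusive control) — satisfied.
(c): F OR T → true.
(2): T AND F AND T → false.
(a) not open/obvious — holds.
(b) no remedial action — not satisfied.
(3) = T AND F = false.
Overall = F OR F OR F = false.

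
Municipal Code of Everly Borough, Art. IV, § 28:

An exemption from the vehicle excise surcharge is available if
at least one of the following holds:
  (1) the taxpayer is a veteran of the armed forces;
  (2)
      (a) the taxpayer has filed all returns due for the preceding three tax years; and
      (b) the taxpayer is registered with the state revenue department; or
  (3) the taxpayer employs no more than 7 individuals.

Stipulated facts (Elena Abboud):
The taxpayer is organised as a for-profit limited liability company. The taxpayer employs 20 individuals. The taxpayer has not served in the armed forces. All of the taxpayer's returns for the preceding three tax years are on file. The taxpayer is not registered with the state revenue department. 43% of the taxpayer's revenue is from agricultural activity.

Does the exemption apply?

(1) veteran — not satisfied.
(a) returns current — satisfied.
(b) state-registered — not satisfied.
(2): T AND F → false.
(3) ≤ 7 employees — not satisfied.
Overall: F OR F OR F → false.

No — not exempt.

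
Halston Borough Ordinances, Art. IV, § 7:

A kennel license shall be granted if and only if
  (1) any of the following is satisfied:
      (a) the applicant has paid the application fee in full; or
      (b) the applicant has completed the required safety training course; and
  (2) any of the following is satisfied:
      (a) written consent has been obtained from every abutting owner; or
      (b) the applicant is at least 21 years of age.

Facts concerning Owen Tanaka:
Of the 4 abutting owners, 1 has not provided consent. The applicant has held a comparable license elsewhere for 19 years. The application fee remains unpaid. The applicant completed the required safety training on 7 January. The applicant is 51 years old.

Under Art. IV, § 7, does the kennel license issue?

Yes — granted.

(a) fee paid — fails.
(b) safety training — met.
(1) = F OR T = true.
(a) all abutters consent — not met.
(b) age ≥ 21 — met.
(2): F OR T → true.
Overall: T AND T → true.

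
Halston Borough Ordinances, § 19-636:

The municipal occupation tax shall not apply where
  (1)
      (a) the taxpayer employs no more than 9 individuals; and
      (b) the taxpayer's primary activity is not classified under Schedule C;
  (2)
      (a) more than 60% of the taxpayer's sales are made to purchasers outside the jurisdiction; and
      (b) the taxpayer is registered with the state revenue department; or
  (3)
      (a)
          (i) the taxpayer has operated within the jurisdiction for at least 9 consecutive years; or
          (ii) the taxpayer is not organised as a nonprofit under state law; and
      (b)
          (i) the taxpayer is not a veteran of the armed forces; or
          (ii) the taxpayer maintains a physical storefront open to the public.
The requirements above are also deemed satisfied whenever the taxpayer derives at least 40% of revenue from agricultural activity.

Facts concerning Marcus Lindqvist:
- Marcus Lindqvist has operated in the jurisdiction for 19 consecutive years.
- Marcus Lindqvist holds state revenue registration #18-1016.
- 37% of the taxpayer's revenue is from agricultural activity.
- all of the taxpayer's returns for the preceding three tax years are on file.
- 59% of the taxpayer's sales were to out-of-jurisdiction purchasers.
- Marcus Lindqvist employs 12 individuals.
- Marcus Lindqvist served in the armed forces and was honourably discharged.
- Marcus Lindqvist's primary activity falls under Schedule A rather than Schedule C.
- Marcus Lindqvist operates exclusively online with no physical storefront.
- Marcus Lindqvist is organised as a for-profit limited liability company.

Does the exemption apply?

(a) ≤ 9 employees — fails.
(b) not (Schedule C activity) — met.
So (1) is not satisfied (F AND T).
(a) >60% out-of-jur. sales — fails.
(b) state-registered — satisfied.
(2): F AND T → false.
(i) ≥ 9 yrs in jurisdiction — satisfied.
(ii) not (nonprofit) — satisfied.
(a) = T OR T = true.
(i) not (veteran) — not satisfied.
(ii) has storefront — not satisfied.
(b) = F OR F = false.
(3) = T AND F = false.
Overall: F OR F OR F → false.
Exception (≥40% agricultural) — not satisfied.
Result: main false OR exception false → false.

No — not exempt.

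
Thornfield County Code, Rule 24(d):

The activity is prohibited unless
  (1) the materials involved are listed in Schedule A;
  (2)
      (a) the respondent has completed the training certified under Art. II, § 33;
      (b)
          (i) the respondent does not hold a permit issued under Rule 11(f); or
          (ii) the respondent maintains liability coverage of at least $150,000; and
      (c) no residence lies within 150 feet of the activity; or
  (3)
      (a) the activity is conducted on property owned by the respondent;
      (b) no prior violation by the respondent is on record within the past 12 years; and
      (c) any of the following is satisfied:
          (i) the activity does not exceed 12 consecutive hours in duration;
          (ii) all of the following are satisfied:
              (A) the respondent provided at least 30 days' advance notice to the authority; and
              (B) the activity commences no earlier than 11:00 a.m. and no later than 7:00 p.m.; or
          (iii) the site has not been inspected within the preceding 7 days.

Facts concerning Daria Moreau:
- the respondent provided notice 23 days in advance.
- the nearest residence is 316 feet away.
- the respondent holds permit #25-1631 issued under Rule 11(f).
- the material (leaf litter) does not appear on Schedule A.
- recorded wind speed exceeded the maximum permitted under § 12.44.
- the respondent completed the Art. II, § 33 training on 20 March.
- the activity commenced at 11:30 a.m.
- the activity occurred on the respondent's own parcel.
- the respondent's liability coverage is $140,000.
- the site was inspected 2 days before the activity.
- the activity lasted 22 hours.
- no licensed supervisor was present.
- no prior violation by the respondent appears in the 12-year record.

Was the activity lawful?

(1) Schedule A material — fails.
(a) training certified — holds.
(i) not (holds permit) — fails.
(ii) coverage ≥ $150,000 — not met.
(b) = F OR F = false.
(c) no residence in 150 ft — met.
(2) = T AND F AND T = false.
(a) own property — holds.
(b) no prior violation — satisfied.
(i) ≤ 12 hrs duration — not satisfied.
(A) ≥30 days' notice — not met.
(B) start within hours — met.
So (ii) is not satisfied (F AND T).
(iii) not (site inspected) — fails.
So (c) is not satisfied (F OR F OR F).
(3): T AND T AND F → false.
Overall = F OR F OR F = false.

No — unlawful.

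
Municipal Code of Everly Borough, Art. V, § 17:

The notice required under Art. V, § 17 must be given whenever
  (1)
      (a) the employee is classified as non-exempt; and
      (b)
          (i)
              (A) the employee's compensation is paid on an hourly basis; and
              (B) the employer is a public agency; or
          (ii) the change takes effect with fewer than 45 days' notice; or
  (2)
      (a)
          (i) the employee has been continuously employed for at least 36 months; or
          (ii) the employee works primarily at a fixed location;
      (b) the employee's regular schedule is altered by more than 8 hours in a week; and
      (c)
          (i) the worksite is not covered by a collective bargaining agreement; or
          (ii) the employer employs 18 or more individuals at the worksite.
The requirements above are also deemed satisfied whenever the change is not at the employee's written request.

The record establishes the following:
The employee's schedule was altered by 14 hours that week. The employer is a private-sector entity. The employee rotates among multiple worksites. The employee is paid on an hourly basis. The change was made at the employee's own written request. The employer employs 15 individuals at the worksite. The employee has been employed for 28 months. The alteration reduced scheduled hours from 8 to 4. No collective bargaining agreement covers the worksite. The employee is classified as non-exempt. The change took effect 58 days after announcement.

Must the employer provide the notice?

(a) non-exempt — met.
(A) hourly-paid — satisfied.
(B) public agency — not satisfied.
(i): T AND F → false.
(ii) < 45 days' notice — not satisfied.
(b) = F OR F = false.
So (1) is not satisfied (T AND F).
(i) tenure ≥ 36 mo. — not satisfied.
(ii) fixed location — not satisfied.
(a): F OR F → false.
(b) schedule shift > 8h — holds.
(i) no CBA — satisfied.
(ii) ≥ 18 at site — not met.
So (c) is satisfied (T OR F).
So (2) is not satisfied (F AND T AND T).
Overall = F OR F = false.
Exception (not employee-requested) — not satisfied.
Result: main false OR exception false → false.

No — not required.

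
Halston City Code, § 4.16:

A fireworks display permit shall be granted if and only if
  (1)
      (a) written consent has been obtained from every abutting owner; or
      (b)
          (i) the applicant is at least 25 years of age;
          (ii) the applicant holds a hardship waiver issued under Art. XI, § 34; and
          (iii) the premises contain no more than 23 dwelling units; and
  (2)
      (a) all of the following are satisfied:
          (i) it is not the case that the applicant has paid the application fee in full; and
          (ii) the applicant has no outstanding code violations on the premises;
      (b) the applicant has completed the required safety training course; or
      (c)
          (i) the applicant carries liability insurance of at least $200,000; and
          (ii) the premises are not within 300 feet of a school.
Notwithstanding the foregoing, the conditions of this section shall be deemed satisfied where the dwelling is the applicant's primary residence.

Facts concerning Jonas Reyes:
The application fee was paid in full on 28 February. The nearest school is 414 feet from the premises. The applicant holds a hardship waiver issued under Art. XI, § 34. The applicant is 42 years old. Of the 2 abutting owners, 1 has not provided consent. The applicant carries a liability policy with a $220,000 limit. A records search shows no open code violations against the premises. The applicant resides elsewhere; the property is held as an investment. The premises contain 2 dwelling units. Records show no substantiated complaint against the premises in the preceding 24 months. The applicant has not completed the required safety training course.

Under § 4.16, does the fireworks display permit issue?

Yes — granted.

(a) all abutters consent — not met.
(i) age ≥ 25 — met.
(ii) hardship waiver — holds.
(iii) ≤ 23 units — met.
(b): T AND T AND T → true.
(1) = F OR T = true.
(i) not (fee paid) — fails.
(ii) no code violations — met.
(a): F AND T → false.
(b) safety training — fails.
(i) insurance ≥ $200,000 — met.
(ii) ≥300 ft from school — satisfied.
So (c) is satisfied (T AND T).
(2): F OR F OR T → true.
So Overall is satisfied (T AND T).
Exception (primary residence) — not satisfied.
Result: main true OR exception false → true.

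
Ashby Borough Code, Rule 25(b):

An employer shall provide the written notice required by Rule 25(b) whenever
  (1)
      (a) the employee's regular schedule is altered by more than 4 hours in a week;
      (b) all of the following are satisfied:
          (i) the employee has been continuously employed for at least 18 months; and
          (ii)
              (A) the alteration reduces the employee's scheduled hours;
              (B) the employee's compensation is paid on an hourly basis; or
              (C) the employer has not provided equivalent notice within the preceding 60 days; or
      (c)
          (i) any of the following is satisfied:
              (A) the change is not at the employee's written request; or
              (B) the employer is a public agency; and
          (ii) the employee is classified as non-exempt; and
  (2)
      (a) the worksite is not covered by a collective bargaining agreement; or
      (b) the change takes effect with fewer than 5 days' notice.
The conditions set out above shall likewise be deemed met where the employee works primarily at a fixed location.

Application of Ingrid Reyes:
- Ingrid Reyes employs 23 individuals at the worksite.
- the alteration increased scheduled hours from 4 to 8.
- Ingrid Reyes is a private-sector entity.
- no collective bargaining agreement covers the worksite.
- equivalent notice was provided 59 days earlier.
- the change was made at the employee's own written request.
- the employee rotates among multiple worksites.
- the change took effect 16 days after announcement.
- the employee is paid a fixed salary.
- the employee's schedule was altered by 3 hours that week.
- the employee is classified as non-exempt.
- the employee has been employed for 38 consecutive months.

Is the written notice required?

No — not required.

(a) schedule shift > 4h — not satisfied.
(i) tenure ≥ 18 mo. — holds.
(A) hours reduced — fails.
(B) hourly-paid — not satisfied.
(C) no recent notice — not met.
(ii): F OR F OR F → false.
So (b) is not satisfied (T AND F).
(A) not employee-requested — not met.
(B) public agency — fails.
(i): F OR F → false.
(ii) non-exempt — met.
(c): F AND T → false.
(1) = F OR F OR F = false.
(a) no CBA — met.
(b) < 5 days' notice — fails.
(2) = T OR F = true.
Overall: F AND T → false.
Exception (fixed location) — not satisfied.
Result: main false OR exception false → false.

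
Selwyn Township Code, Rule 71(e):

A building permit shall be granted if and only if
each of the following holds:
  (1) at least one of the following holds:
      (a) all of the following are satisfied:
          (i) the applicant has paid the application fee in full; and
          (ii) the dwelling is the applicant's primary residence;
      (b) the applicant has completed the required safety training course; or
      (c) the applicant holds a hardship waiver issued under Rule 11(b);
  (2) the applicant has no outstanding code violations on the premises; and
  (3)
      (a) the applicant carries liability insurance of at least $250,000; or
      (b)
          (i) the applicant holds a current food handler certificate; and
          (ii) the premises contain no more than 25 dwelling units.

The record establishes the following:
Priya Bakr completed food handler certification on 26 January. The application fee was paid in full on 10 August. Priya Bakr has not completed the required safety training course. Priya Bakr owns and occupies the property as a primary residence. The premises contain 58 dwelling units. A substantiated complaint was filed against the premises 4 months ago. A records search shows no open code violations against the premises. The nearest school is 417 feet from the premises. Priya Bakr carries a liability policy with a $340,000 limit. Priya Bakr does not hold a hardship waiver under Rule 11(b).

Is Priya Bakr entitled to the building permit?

(i) fee paid — satisfied.
(ii) primary residence — satisfied.
So (a) is satisfied (T AND T).
(b) safety training — not met.
(c) hardship waiver — fails.
(1) = T OR F OR F = true.
(2) no code violations — holds.
(a) insurance ≥ $250,000 — satisfied.
(i) food handler cert. — satisfied.
(ii) ≤ 25 units — fails.
(b): T AND F → false.
(3): T OR F → true.
Overall = T AND T AND T = true.

Yes — granted.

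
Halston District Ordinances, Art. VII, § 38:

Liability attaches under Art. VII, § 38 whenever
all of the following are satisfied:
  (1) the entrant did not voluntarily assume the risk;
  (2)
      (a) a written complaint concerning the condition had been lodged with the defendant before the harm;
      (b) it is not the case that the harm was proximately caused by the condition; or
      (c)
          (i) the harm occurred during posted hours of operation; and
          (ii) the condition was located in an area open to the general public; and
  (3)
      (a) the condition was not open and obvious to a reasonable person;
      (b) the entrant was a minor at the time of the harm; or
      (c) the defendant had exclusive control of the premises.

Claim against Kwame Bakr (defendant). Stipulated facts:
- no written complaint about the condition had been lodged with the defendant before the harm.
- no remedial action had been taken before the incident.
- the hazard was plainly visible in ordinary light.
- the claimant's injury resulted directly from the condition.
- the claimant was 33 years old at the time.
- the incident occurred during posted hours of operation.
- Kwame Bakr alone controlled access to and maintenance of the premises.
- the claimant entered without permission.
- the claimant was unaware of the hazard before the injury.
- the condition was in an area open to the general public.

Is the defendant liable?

Yes — liable.

(1) no assumed risk — holds.
(a) complaint lodged — not satisfied.
(b) not (proximate cause) — not met.
(i) during posted hours — satisfied.
(ii) public area — met.
So (c) is satisfied (T AND T).
So (2) is satisfied (F OR F OR T).
(a) not open/obvious — fails.
(b) entrant a minor — fails.
(c) exclusive control — holds.
So (3) is satisfied (F OR F OR T).
Overall: T AND T AND T → true.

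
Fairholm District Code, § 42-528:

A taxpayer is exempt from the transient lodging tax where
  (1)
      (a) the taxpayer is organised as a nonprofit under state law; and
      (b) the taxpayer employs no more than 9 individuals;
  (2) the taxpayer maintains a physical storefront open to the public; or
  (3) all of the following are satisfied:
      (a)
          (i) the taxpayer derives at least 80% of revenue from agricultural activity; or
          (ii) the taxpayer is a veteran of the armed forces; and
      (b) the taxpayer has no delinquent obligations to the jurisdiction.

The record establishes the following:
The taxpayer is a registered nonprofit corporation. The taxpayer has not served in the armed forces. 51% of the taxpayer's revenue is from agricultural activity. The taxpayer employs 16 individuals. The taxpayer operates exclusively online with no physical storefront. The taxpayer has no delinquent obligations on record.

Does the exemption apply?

No — not exempt.

(a) nonprofit — met.
(b) ≤ 9 employees — not met.
(1) = T AND F = false.
(2) has storefront — not met.
(i) ≥80% agricultural — fails.
(ii) veteran — fails.
(a) = F OR F = false.
(b) no delinquency — holds.
(3) = F AND T = false.
Overall: F OR F OR F → false.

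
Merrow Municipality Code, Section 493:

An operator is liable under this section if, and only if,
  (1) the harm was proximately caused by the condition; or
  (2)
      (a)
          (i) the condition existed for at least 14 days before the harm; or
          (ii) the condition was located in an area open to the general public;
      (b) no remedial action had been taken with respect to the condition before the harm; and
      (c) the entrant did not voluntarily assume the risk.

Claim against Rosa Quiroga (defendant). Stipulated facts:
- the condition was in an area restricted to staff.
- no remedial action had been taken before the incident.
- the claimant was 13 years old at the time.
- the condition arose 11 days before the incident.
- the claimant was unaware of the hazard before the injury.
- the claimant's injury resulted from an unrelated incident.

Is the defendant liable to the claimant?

(1) proximate cause — fails.
(i) condition ≥14 days old — fails.
(ii) public area — fails.
(a) = F OR F = false.
(b) no remedial action — satisfied.
(c) no assumed risk — satisfied.
(2): F AND T AND T → false.
So Overall is not satisfied (F OR F).

No — not liable.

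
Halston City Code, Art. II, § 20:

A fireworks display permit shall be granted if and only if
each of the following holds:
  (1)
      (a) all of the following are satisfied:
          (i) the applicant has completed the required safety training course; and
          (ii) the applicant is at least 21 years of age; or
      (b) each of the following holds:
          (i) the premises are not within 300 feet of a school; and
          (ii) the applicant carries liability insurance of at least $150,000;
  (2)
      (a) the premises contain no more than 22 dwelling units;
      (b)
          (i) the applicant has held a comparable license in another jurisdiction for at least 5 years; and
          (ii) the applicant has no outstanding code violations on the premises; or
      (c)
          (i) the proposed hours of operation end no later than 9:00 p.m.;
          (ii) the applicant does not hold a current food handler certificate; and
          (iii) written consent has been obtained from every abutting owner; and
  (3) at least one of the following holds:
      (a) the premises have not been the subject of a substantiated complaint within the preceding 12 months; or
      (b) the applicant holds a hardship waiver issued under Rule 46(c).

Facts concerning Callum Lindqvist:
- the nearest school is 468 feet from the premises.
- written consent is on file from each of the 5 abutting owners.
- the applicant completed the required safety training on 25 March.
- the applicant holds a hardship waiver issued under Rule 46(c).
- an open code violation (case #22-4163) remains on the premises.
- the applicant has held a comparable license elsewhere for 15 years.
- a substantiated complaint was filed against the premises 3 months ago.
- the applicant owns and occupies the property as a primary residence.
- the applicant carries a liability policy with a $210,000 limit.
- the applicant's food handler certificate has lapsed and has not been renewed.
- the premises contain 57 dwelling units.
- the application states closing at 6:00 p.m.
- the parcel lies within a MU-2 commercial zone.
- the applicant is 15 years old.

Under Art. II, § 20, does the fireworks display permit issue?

Yes — granted.

(i) safety training — holds.
(ii) age ≥ 21 — not met.
(a) = T AND F = false.
(i) ≥300 ft from school — met.
(ii) insurance ≥ $150,000 — satisfied.
So (b) is satisfied (T AND T).
So (1) is satisfied (F OR T).
(a) ≤ 22 units — not met.
(i) prior license ≥ 5 yr — holds.
(ii) no code violations — not met.
(b) = T AND F = false.
(i) closes by 9 p.m. — met.
(ii) not (food handler cert.) — met.
(iii) all abutters consent — holds.
(c): T AND T AND T → true.
(2): F OR F OR T → true.
(a) no complaint in 12 mo. — fails.
(b) hardship waiver — met.
So (3) is satisfied (F OR T).
Overall: T AND T AND T → true.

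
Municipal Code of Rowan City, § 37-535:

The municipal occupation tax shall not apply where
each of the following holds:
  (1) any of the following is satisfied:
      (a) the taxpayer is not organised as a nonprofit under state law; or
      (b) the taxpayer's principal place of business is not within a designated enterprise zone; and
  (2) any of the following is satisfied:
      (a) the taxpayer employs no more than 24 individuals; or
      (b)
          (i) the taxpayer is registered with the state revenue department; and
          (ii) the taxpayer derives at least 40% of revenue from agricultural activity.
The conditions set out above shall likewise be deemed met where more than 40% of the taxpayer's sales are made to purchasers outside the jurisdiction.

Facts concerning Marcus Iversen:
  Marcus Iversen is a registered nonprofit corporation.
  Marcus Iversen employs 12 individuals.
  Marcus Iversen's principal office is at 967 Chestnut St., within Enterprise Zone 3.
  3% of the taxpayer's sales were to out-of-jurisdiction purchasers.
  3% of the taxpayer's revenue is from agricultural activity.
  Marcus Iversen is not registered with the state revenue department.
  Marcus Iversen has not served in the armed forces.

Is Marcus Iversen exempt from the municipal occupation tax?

(a) not (nonprofit) — not satisfied.
(b) not (in enterprise zone) — not satisfied.
(1): F OR F → false.
(a) ≤ 24 employees — holds.
(i) state-registered — not satisfied.
(ii) ≥40% agricultural — not met.
(b): F AND F → false.
(2): T OR F → true.
Overall = F AND T = false.
Exception (>40% out-of-jur. sales) — not satisfied.
Result: main false OR exception false → false.

No — not exempt.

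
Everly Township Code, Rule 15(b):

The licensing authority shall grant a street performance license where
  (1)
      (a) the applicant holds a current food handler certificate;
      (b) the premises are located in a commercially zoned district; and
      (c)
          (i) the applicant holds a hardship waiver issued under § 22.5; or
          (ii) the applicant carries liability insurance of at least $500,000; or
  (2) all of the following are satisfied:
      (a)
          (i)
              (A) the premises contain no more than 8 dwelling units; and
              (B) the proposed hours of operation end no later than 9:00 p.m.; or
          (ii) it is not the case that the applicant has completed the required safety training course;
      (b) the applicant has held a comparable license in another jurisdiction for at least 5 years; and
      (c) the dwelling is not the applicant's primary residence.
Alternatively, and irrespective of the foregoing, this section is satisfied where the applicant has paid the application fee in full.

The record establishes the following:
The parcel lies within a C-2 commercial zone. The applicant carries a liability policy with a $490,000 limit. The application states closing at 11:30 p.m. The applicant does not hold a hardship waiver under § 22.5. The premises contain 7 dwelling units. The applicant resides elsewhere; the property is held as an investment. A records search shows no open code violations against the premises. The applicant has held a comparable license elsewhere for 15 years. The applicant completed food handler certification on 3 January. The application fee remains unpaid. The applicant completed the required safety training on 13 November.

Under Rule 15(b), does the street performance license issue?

No — denied.

(a) food handler cert. — met.
(b) commercially zoned — satisfied.
(i) hardship waiver — fails.
(ii) insurance ≥ $500,000 — fails.
(c): F OR F → false.
(1): T AND T AND F → false.
(A) ≤ 8 units — met.
(B) closes by 9 p.m. — not met.
(i): T AND F → false.
(ii) not (safety training) — not satisfied.
So (a) is not satisfied (F OR F).
(b) prior license ≥ 5 yr — satisfied.
(c) not (primary residence) — satisfied.
(2): F AND T AND T → false.
Overall: F OR F → false.
Exception (fee paid) — not satisfied.
Result: main false OR exception false → false.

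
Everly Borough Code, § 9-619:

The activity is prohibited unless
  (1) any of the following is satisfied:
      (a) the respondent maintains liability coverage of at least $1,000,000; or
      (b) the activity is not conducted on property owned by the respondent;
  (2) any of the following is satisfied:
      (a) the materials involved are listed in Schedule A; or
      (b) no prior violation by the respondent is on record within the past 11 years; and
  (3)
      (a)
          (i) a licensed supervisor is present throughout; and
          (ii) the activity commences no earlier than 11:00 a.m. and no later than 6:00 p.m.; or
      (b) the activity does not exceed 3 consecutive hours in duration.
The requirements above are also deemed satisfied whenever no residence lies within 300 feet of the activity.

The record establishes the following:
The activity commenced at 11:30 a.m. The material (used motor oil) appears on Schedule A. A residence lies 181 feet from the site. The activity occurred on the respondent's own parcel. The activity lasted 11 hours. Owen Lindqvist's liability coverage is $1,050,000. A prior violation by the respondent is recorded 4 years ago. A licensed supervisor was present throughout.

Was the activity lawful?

(a) coverage ≥ $1,000,000 — holds.
(b) not (own property) — not met.
(1): T OR F → true.
(a) Schedule A material — holds.
(b) no prior violation — not satisfied.
(2): T OR F → true.
(i) supervisor present — met.
(ii) start within hours — holds.
(a) = T AND T = true.
(b) ≤ 3 hrs duration — not satisfied.
(3): T OR F → true.
So Overall is satisfied (T AND T AND T).
Exception (no residence in 300 ft) — not satisfied.
Result: main true OR exception false → true.

Yes — lawful.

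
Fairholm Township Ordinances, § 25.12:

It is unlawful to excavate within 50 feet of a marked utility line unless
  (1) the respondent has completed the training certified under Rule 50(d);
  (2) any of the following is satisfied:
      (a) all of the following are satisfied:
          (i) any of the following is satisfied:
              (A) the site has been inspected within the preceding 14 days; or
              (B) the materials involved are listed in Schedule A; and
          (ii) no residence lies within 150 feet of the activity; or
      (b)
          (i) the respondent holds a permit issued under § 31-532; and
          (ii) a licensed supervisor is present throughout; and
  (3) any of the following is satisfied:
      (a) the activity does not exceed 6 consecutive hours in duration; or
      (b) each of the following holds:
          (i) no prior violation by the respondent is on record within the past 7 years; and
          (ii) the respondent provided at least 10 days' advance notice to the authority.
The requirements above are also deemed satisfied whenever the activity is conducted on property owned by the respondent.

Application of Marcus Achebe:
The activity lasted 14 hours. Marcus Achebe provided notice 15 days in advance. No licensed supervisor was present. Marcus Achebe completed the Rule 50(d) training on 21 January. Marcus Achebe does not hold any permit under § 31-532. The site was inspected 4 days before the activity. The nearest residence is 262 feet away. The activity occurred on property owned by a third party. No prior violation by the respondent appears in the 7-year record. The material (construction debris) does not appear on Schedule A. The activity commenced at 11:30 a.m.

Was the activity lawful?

(1) training certified — holds.
(A) site inspected — holds.
(B) Schedule A material — not met.
So (i) is satisfied (T OR F).
(ii) no residence in 150 ft — holds.
So (a) is satisfied (T AND T).
(i) holds permit — not met.
(ii) supervisor present — not satisfied.
So (b) is not satisfied (F AND F).
(2): T OR F → true.
(a) ≤ 6 hrs duration — fails.
(i) no prior violation — satisfied.
(ii) ≥10 days' notice — holds.
(b) = T AND T = true.
(3) = F OR T = true.
Overall = T AND T AND T = true.
Exception (own property) — not satisfied.
Result: main true OR exception false → true.

Yes — lawful.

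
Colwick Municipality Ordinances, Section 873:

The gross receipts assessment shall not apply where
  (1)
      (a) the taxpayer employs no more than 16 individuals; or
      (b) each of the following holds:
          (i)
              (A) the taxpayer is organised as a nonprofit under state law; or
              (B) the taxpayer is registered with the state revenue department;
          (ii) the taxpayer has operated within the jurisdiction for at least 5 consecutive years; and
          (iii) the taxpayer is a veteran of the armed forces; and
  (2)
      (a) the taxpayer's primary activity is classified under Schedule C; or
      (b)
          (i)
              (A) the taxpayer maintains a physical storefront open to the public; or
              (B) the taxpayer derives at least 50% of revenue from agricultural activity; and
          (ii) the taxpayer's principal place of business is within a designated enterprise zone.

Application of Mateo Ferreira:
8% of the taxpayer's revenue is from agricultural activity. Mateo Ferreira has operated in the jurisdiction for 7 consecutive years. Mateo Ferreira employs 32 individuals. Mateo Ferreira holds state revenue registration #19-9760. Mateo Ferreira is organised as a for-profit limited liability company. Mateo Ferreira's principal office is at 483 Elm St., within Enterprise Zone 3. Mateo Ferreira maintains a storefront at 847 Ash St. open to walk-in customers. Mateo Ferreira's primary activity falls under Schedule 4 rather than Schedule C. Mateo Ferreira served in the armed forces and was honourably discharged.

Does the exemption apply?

Yes — exempt.

(a) ≤ 16 employees — not satisfied.
(A) nonprofit — not met.
(B) state-registered — met.
(i) = F OR T = true.
(ii) ≥ 5 yrs in jurisdiction — met.
(iii) veteran — holds.
So (b) is satisfied (T AND T AND T).
(1) = F OR T = true.
(a) Schedule C activity — fails.
(A) has storefront — holds.
(B) ≥50% agricultural — fails.
So (i) is satisfied (T OR F).
(ii) in enterprise zone — met.
So (b) is satisfied (T AND T).
(2): F OR T → true.
Overall: T AND T → true.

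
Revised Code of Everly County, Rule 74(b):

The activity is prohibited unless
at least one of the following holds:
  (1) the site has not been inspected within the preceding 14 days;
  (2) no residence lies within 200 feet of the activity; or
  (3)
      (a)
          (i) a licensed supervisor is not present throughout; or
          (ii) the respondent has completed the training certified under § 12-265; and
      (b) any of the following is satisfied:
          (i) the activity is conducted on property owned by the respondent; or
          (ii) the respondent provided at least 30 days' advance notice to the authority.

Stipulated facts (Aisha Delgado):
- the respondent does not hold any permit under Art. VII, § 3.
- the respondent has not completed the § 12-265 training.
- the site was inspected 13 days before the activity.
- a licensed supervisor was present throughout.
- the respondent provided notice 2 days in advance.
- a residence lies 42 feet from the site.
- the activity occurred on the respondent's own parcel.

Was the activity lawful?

No — unlawful.

(1) not (site inspected) — not satisfied.
(2) no residence in 200 ft — fails.
(i) not (supervisor present) — not met.
(ii) training certified — not satisfied.
(a): F OR F → false.
(i) own property — satisfied.
(ii) ≥30 days' notice — fails.
(b): T OR F → true.
(3) = F AND T = false.
Overall = F OR F OR F = false.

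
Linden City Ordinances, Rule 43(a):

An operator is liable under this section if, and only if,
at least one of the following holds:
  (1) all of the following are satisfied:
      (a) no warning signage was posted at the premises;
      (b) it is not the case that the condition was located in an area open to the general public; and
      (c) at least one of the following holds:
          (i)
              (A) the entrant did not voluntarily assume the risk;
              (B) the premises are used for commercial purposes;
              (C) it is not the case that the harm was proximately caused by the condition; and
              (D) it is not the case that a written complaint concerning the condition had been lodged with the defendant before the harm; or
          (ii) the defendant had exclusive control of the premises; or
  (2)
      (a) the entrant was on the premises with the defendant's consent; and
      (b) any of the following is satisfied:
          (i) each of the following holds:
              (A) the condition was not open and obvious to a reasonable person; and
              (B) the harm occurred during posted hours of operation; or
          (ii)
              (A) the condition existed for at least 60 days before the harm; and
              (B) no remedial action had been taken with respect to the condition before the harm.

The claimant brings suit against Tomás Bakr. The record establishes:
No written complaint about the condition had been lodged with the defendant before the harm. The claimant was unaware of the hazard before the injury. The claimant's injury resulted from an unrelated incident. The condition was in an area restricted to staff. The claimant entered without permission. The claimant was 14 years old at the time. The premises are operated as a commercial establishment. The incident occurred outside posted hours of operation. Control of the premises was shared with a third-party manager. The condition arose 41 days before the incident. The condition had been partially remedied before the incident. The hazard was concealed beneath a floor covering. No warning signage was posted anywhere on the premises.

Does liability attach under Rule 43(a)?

Yes — liable.

(a) no signage posted — satisfied.
(b) not (public area) — satisfied.
(A) no assumed risk — met.
(B) commercial use — holds.
(C) not (proximate cause) — satisfied.
(D) not (complaint lodged) — satisfied.
(i): T AND T AND T AND T → true.
(ii) exclusive control — fails.
(c) = T OR F = true.
(1) = T AND T AND T = true.
(a) consent to enter — not met.
(A) not open/obvious — met.
(B) during posted hours — fails.
So (i) is not satisfied (T AND F).
(A) condition ≥60 days old — not met.
(B) no remedial action — not satisfied.
(ii) = F AND F = false.
(b) = F OR F = false.
(2): F AND F → false.
Overall = T OR F = true.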